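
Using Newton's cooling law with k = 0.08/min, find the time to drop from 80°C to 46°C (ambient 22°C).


From T(t) = T_a + (T₀ - T_a)e^(-kt), set T(t) = 46:
(46 - 22) / (80 - 22) = e^(-0.08t), so t = -ln(0.414)/0.08 ≈ 11.0 minutes.


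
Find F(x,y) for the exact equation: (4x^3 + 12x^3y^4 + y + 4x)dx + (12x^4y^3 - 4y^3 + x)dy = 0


Check exactness: ∂M/∂y = 48x^3y^3 + 1 and ∂N/∂x = 48x^3y^3 + 1; equal, so the equation is exact.
Integrate M with respect to x (treating y as constant): ∫M dx = x^4 + 3x^4y^4 + xy + 2x^2 + h(y).
Differentiate w.r.t. y and set equal to N: the x-dependent terms already match, leaving h'(y) = -4y^3. Integrate: h(y) = -y^4.
So F(x,y) = x^4 + 3x^4y^4 - y^4 + xy + 2x^2.
General solution: x^4 + 3x^4y^4 - y^4 + xy + 2x^2 = C.


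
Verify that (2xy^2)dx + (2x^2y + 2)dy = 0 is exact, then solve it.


Check exactness: ∂M/∂y = 4xy and ∂N/∂x = 4xy; equal, so the equation is exact.
Integrate M with respect to x (treating y as constant): ∫M dx = x^2y^2 + h(y).
Differentiate w.r.t. y and set equal to N: the x-dependent terms already match, leaving h'(y) = 2. Integrate: h(y) = 2y.
So F(x,y) = x^2y^2 + 2y.
General solution: x^2y^2 + 2y = C.


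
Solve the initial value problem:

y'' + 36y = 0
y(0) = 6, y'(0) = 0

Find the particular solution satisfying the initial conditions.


Characteristic roots of r² + 36 = 0 are ±6i, so y = C₁cos(6x) + C₂sin(6x).
Apply y(0) = 6: C₁ = 6. Differentiate and apply y'(0) = 0: 6·C₂ = 0, so C₂ = 0.
Particular solution: y = 6cos(6x).


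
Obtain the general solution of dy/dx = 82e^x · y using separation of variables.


Separate variables: dy/y = 82e^x dx.
Integrate: ln|y| = 82e^x + C₀.
Exponentiate: y = Ce^(82e^x).


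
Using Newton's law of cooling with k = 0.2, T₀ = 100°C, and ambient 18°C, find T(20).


Newton's law: dT/dt = -k(T - T_a) has solution T(t) = T_a + (T₀ - T_a)e^(-kt).
Plug in T_a = 18, T₀ = 100, k = 0.2, t = 20: T(20) = 18 + (82)e^(-4.00) ≈ 19.5°C.


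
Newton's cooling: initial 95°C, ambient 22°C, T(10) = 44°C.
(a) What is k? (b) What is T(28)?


Newton's law: T(t) = T_a + (T₀ - T_a)e^(-kt).
(a) Use T(10) = 44: (44 - 22)/(95 - 22) = e^(-k·10), so k = -ln(0.301)/10 ≈ 0.1199.
(b) Apply k to t = 28: T(28) = 22 + (73)e^(-3.358) ≈ 24.5°C.


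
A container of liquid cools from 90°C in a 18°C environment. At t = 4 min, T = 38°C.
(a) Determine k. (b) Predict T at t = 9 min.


Newton's law: T(t) = T_a + (T₀ - T_a)e^(-kt).
(a) Use T(4) = 38: (38 - 18)/(90 - 18) = e^(-k·4), so k = -ln(0.278)/4 ≈ 0.3202.
(b) Apply k to t = 9: T(9) = 18 + (72)e^(-2.882) ≈ 22.0°C.


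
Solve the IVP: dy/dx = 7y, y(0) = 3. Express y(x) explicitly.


General solution of y' = 7y is y = Ce^(7x).
Apply y(0) = 3: C = 3.
Particular solution: y = 3e^(7x).


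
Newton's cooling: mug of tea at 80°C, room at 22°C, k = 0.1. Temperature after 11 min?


Newton's law: dT/dt = -k(T - T_a) has solution T(t) = T_a + (T₀ - T_a)e^(-kt).
Plug in T_a = 22, T₀ = 80, k = 0.1, t = 11: T(11) = 22 + (58)e^(-1.10) ≈ 41.3°C.


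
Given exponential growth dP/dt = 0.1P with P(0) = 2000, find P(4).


The ODE dP/dt = 0.1P has solution P(t) = P(0)e^(0.1t).
Substitute P(0) = 2000 and t = 4: P(4) = 2000 e^(0.40) ≈ 2984.


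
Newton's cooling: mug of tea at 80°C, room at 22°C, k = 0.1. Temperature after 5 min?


Newton's law: dT/dt = -k(T - T_a) has solution T(t) = T_a + (T₀ - T_a)e^(-kt).
Plug in T_a = 22, T₀ = 80, k = 0.1, t = 5: T(5) = 22 + (58)e^(-0.50) ≈ 57.2°C.


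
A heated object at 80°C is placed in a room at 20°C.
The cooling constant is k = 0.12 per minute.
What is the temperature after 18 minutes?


Newton's law: dT/dt = -k(T - T_a) has solution T(t) = T_a + (T₀ - T_a)e^(-kt).
Plug in T_a = 20, T₀ = 80, k = 0.12, t = 18: T(18) = 20 + (60)e^(-2.16) ≈ 26.9°C.


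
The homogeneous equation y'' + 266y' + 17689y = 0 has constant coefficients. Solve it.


Characteristic equation: r² + 266r + 17689 = 0, i.e. (r + 133)² = 0.
Repeated root r = -133; include an x factor for the second linearly independent solution.
General solution: y = (C₁ + C₂x)e^(-133x).


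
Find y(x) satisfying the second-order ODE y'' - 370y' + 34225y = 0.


Characteristic equation: r² - 370r + 34225 = 0, i.e. (r - 185)² = 0.
Repeated root r = 185; include an x factor for the second linearly independent solution.
General solution: y = (C₁ + C₂x)e^(185x).


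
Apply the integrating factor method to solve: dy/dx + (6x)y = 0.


P(x) = 6x ⇒ μ = e^(3x²).
Q(x) = 0 so μ y is constant: y = Ce^(-3x²).


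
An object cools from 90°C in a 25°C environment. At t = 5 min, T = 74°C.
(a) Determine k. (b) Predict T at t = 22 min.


Newton's law: T(t) = T_a + (T₀ - T_a)e^(-kt).
(a) Use T(5) = 74: (74 - 25)/(90 - 25) = e^(-k·5), so k = -ln(0.754)/5 ≈ 0.0565.
(b) Apply k to t = 22: T(22) = 25 + (65)e^(-1.243) ≈ 43.7°C.


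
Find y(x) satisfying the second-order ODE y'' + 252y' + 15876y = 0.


Characteristic equation: r² + 252r + 15876 = 0, i.e. (r + 126)² = 0.
Repeated root r = -126; include an x factor for the second linearly independent solution.
General solution: y = (C₁ + C₂x)e^(-126x).


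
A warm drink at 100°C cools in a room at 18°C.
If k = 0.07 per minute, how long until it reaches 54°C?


From T(t) = T_a + (T₀ - T_a)e^(-kt), set T(t) = 54:
(54 - 18) / (100 - 18) = e^(-0.07t), so t = -ln(0.439)/0.07 ≈ 11.8 minutes.


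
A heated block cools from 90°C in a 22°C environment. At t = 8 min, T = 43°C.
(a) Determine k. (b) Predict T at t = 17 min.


Newton's law: T(t) = T_a + (T₀ - T_a)e^(-kt).
(a) Use T(8) = 43: (43 - 22)/(90 - 22) = e^(-k·8), so k = -ln(0.309)/8 ≈ 0.1469.
(b) Apply k to t = 17: T(17) = 22 + (68)e^(-2.497) ≈ 27.6°C.


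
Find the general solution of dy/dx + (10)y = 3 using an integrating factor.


P(x) = 10, Q(x) = 3; integrating factor μ = e^(10x).
(μ y)' = 3e^(10x) ⇒ μ y = (3/10)e^(10x) + C.
Divide by μ: y = 3/10 + Ce^(-10x).


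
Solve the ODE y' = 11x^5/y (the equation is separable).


Separate variables: y dy = 11x^5 dx.
Integrate both sides: y²/2 = (11/6)x^6 + C₀.
Multiply by 2: y² = (11/3)x^6 + C.


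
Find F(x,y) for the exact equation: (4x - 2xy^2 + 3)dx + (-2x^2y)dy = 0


Check exactness: ∂M/∂y = -4xy and ∂N/∂x = -4xy; equal, so the equation is exact.
Integrate M with respect to x (treating y as constant): ∫M dx = 2x^2 - x^2y^2 + 3x + h(y).
Differentiate w.r.t. y and set equal to N: all terms match, so h'(y) = 0 and h is a constant absorbed into C.
General solution: 2x^2 - x^2y^2 + 3x = C.


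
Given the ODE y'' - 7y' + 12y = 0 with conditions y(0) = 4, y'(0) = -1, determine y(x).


Characteristic roots of r² - 7r + 12 = 0 are 3, 4.
General solution y = c₁ e^(3x) + c₂ e^(4x).
Apply y(0) = 4: c₁ + c₂ = 4. Apply y'(0) = -1: 3 c₁ + 4 c₂ = -1.
Solve: c₁ = 17, c₂ = -13.
Particular solution: y = 17e^(3x) - 13e^(4x).


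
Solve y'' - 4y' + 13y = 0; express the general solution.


Characteristic equation: r² - 4r + 13 = 0.
Discriminant is negative; roots r = 2 ± 3i (complex conjugate pair).
General solution uses e^(α x)(C₁ cos(β x) + C₂ sin(β x)): y = e^(2x)(C₁cos(3x) + C₂sin(3x)).


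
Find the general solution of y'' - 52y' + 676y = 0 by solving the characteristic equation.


Characteristic equation: r² - 52r + 676 = 0, i.e. (r - 26)² = 0.
Repeated root r = 26; include an x factor for the second linearly independent solution.
General solution: y = (C₁ + C₂x)e^(26x).


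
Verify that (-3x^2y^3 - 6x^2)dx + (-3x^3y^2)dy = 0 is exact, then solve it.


Check exactness: ∂M/∂y = -9x^2y^2 and ∂N/∂x = -9x^2y^2; equal, so the equation is exact.
Integrate M with respect to x (treating y as constant): ∫M dx = -x^3y^3 - 2x^3 + h(y).
Differentiate w.r.t. y and set equal to N: all terms match, so h'(y) = 0 and h is a constant absorbed into C.
General solution: -x^3y^3 - 2x^3 = C.


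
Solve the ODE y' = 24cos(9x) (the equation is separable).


g(y) = 1, so integrate directly: y = ∫ 24cos(9x) dx = (8/3)sin(9x) + C.


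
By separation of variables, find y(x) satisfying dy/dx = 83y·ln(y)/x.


Separate: dy/[y ln(y)] = 83 dx/x.
Substitute u = ln(y): du/u = 83 dx/x.
Integrate: ln|ln(y)| = 83ln|x| + C₀, hence ln(y) = C·x^83.


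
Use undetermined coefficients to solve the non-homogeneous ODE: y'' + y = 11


Homogeneous part: r² + 1 = 0 ⇒ r = ±1i, so y_h = C₁cos(x) + C₂sin(x).
Try constant y_p = A; plug in: 1A = 11 ⇒ A = 11.
General solution: y = C₁cos(x) + C₂sin(x) + 11.


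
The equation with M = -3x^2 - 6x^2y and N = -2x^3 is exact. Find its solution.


Check exactness: ∂M/∂y = -6x^2 and ∂N/∂x = -6x^2; equal, so the equation is exact.
Integrate M with respect to x (treating y as constant): ∫M dx = -x^3 - 2x^3y + h(y).
Differentiate w.r.t. y and set equal to N: all terms match, so h'(y) = 0 and h is a constant absorbed into C.
General solution: -x^3 - 2x^3y = C.


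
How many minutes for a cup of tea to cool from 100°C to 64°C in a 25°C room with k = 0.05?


From T(t) = T_a + (T₀ - T_a)e^(-kt), set T(t) = 64:
(64 - 25) / (100 - 25) = e^(-0.05t), so t = -ln(0.520)/0.05 ≈ 13.1 minutes.


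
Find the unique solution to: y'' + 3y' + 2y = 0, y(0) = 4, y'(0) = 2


Characteristic roots of r² + 3r + 2 = 0 are -1, -2.
General solution y = c₁ e^(-x) + c₂ e^(-2x).
Apply y(0) = 4: c₁ + c₂ = 4. Apply y'(0) = 2: -1 c₁ - 2 c₂ = 2.
Solve: c₁ = 10, c₂ = -6.
Particular solution: y = 10e^(-x) - 6e^(-2x).


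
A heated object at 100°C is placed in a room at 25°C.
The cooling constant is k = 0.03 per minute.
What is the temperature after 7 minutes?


Newton's law: dT/dt = -k(T - T_a) has solution T(t) = T_a + (T₀ - T_a)e^(-kt).
Plug in T_a = 25, T₀ = 100, k = 0.03, t = 7: T(7) = 25 + (75)e^(-0.21) ≈ 85.8°C.


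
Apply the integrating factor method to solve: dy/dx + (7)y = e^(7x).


P(x) = 7 ⇒ μ = e^(7x).
(μ y)' = e^(14x) ⇒ μ y = (1/14)e^(14x) + C.
Divide by μ: y = (1/14)e^(7x) + Ce^(-7x).


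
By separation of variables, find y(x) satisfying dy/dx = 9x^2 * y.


Separate variables: dy/y = 9x^2 dx.
Integrate: ln|y| = 3x^3 + C₀.
Exponentiate: y = Ce^(3x^3).


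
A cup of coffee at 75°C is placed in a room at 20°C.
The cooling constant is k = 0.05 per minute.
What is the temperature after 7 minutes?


Newton's law: dT/dt = -k(T - T_a) has solution T(t) = T_a + (T₀ - T_a)e^(-kt).
Plug in T_a = 20, T₀ = 75, k = 0.05, t = 7: T(7) = 20 + (55)e^(-0.35) ≈ 58.8°C.


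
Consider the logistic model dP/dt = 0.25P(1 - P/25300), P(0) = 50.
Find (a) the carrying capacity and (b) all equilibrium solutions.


Logistic ODE dP/dt = 0.25P(1 - P/25300) has equilibria where dP/dt = 0, i.e. P = 0 or P = 25300.
The coefficient (1 - P/K) = 0 when P = K, identifying K = 25300 as the carrying capacity.
(a) K = 25300; (b) equilibria P = 0 and P = 25300.


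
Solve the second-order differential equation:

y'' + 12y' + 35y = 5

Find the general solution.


Characteristic roots of r² + 12r + 35 = 0 are -5, -7.
y_h = C₁e^(-5x) + C₂e^(-7x).
Constant forcing; try y_p = A. Then 35A = 5 ⇒ A = 1/7.
General solution: y = C₁e^(-5x) + C₂e^(-7x) + 1/7.


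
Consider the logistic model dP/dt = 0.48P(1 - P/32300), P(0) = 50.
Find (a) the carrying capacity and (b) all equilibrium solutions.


Logistic ODE dP/dt = 0.48P(1 - P/32300) has equilibria where dP/dt = 0, i.e. P = 0 or P = 32300.
The coefficient (1 - P/K) = 0 when P = K, identifying K = 32300 as the carrying capacity.
(a) K = 32300; (b) equilibria P = 0 and P = 32300.


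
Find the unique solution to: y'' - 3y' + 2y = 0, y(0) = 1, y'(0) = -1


Characteristic roots of r² - 3r + 2 = 0 are 2, 1.
General solution y = c₁ e^(2x) + c₂ e^(x).
Apply y(0) = 1: c₁ + c₂ = 1. Apply y'(0) = -1: 2 c₁ + 1 c₂ = -1.
Solve: c₁ = -2, c₂ = 3.
Particular solution: y = -2e^(2x) + 3e^(x).


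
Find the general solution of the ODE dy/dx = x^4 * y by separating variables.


Separate variables: dy/y = x^4 dx.
Integrate: ln|y| = (1/5)x^5 + C₀.
Exponentiate: y = Ce^((1/5)x^5).


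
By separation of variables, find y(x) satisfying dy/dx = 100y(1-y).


Separate: dy/[y(1-y)] = 100 dx.
Partial fractions: 1/[y(1-y)] = 1/y + 1/(1-y).
Integrate: ln|y/(1-y)| = 100x + C₀.
Solve for y: y = 1/(1 + Ce^(-100x)).


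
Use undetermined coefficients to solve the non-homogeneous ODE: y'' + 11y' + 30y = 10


Characteristic roots of r² + 11r + 30 = 0 are -5, -6.
y_h = C₁e^(-5x) + C₂e^(-6x).
Constant forcing; try y_p = A. Then 30A = 10 ⇒ A = 1/3.
General solution: y = C₁e^(-5x) + C₂e^(-6x) + 1/3.


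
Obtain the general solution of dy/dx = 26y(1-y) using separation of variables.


Separate: dy/[y(1-y)] = 26 dx.
Partial fractions: 1/[y(1-y)] = 1/y + 1/(1-y).
Integrate: ln|y/(1-y)| = 26x + C₀.
Solve for y: y = 1/(1 + Ce^(-26x)).


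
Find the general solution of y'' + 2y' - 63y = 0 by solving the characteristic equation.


Characteristic equation: r² + 2r - 63 = 0.
Factor: (r + 9)(r - 7) = 0 ⇒ r = -9, 7 (distinct real).
General solution: y = C₁e^(-9x) + C₂e^(7x).


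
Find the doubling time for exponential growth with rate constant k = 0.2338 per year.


Exponential growth: P(t) = P₀ e^(0.2338t). Set P(t)/P₀ = 2: e^(0.2338t) = 2.
Solve: t = ln(2)/0.2338 ≈ 2.96 years.


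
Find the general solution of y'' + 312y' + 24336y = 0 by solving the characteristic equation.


Characteristic equation: r² + 312r + 24336 = 0, i.e. (r + 156)² = 0.
Repeated root r = -156; include an x factor for the second linearly independent solution.
General solution: y = (C₁ + C₂x)e^(-156x).


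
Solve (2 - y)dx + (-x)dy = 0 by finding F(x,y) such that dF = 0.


Check exactness: ∂M/∂y = -1 and ∂N/∂x = -1; equal, so the equation is exact.
Integrate M with respect to x (treating y as constant): ∫M dx = 2x - xy + h(y).
Differentiate w.r.t. y and set equal to N: all terms match, so h'(y) = 0 and h is a constant absorbed into C.
General solution: 2x - xy = C.


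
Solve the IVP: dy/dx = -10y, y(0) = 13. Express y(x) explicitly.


General solution of y' = -10y is y = Ce^(-10x).
Apply y(0) = 13: C = 13.
Particular solution: y = 13e^(-10x).


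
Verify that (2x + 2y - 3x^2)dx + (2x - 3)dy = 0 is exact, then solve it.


Check exactness: ∂M/∂y = 2 and ∂N/∂x = 2; equal, so the equation is exact.
Integrate M with respect to x (treating y as constant): ∫M dx = x^2 + 2xy - x^3 + h(y).
Differentiate w.r.t. y and set equal to N: the x-dependent terms already match, leaving h'(y) = -3. Integrate: h(y) = -3y.
So F(x,y) = x^2 + 2xy - x^3 - 3y.
General solution: x^2 + 2xy - x^3 - 3y = C.


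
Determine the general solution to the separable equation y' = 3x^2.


Integrate both sides with respect to x: y = ∫ 3x^2 dx = x^3 + C.


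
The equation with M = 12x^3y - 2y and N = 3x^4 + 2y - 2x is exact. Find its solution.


Check exactness: ∂M/∂y = 12x^3 - 2 and ∂N/∂x = 12x^3 - 2; equal, so the equation is exact.
Integrate M with respect to x (treating y as constant): ∫M dx = 3x^4y - 2xy + h(y).
Differentiate w.r.t. y and set equal to N: the x-dependent terms already match, leaving h'(y) = 2y. Integrate: h(y) = y^2.
So F(x,y) = 3x^4y + y^2 - 2xy.
General solution: 3x^4y + y^2 - 2xy = C.


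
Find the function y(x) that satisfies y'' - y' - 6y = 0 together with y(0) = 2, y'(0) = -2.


Characteristic roots of r² - r - 6 = 0 are -2, 3.
General solution y = c₁ e^(-2x) + c₂ e^(3x).
Apply y(0) = 2: c₁ + c₂ = 2. Apply y'(0) = -2: -2 c₁ + 3 c₂ = -2.
Solve: c₁ = 8/5, c₂ = 2/5.
Particular solution: y = (8/5)e^(-2x) + (2/5)e^(3x).


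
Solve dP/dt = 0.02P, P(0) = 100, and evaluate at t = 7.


The ODE dP/dt = 0.02P has solution P(t) = P(0)e^(0.02t).
Substitute P(0) = 100 and t = 7: P(7) = 100 e^(0.14) ≈ 115.


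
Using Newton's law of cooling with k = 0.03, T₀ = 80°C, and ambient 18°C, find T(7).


Newton's law: dT/dt = -k(T - T_a) has solution T(t) = T_a + (T₀ - T_a)e^(-kt).
Plug in T_a = 18, T₀ = 80, k = 0.03, t = 7: T(7) = 18 + (62)e^(-0.21) ≈ 68.3°C.


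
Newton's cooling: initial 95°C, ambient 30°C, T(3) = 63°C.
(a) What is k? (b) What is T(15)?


Newton's law: T(t) = T_a + (T₀ - T_a)e^(-kt).
(a) Use T(3) = 63: (63 - 30)/(95 - 30) = e^(-k·3), so k = -ln(0.508)/3 ≈ 0.2260.
(b) Apply k to t = 15: T(15) = 30 + (65)e^(-3.389) ≈ 32.2°C.


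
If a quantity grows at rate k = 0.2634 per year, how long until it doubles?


Exponential growth: P(t) = P₀ e^(0.2634t). Set P(t)/P₀ = 2: e^(0.2634t) = 2.
Solve: t = ln(2)/0.2634 ≈ 2.63 years.


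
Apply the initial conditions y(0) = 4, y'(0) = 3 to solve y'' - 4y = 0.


Characteristic roots of r² - 4 = 0 are 2, -2.
General solution y = c₁ e^(2x) + c₂ e^(-2x).
Apply y(0) = 4: c₁ + c₂ = 4. Apply y'(0) = 3: 2 c₁ - 2 c₂ = 3.
Solve: c₁ = 11/4, c₂ = 5/4.
Particular solution: y = (11/4)e^(2x) + (5/4)e^(-2x).


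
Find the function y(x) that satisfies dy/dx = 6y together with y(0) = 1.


General solution of y' = 6y is y = Ce^(6x).
Apply y(0) = 1: C = 1.
Particular solution: y = e^(6x).


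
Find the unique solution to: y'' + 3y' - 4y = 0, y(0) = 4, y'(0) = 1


Characteristic roots of r² + 3r - 4 = 0 are -4, 1.
General solution y = c₁ e^(-4x) + c₂ e^(x).
Apply y(0) = 4: c₁ + c₂ = 4. Apply y'(0) = 1: -4 c₁ + 1 c₂ = 1.
Solve: c₁ = 3/5, c₂ = 17/5.
Particular solution: y = (3/5)e^(-4x) + (17/5)e^(x).


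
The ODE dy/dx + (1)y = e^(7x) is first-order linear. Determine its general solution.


P(x) = 1 ⇒ μ = e^(x).
(μ y)' = e^(8x) ⇒ μ y = e^(8x)/8 + C.
Divide by μ: y = (1/8)e^(7x) + Ce^(-x).


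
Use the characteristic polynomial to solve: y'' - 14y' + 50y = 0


Characteristic equation: r² - 14r + 50 = 0.
Discriminant is negative; roots r = 7 ± 1i (complex conjugate pair).
General solution uses e^(α x)(C₁ cos(β x) + C₂ sin(β x)): y = e^(7x)(C₁cos(x) + C₂sin(x)).


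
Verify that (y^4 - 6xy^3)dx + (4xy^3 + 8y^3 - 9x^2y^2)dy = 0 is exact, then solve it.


Check exactness: ∂M/∂y = 4y^3 - 18xy^2 and ∂N/∂x = 4y^3 - 18xy^2; equal, so the equation is exact.
Integrate M with respect to x (treating y as constant): ∫M dx = xy^4 - 3x^2y^3 + h(y).
Differentiate w.r.t. y and set equal to N: the x-dependent terms already match, leaving h'(y) = 8y^3. Integrate: h(y) = 2y^4.
So F(x,y) = xy^4 + 2y^4 - 3x^2y^3.
General solution: xy^4 + 2y^4 - 3x^2y^3 = C.


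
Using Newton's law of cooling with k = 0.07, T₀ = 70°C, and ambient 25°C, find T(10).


Newton's law: dT/dt = -k(T - T_a) has solution T(t) = T_a + (T₀ - T_a)e^(-kt).
Plug in T_a = 25, T₀ = 70, k = 0.07, t = 10: T(10) = 25 + (45)e^(-0.70) ≈ 47.3°C.


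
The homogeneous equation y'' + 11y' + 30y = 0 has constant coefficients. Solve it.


Characteristic equation: r² + 11r + 30 = 0.
Factor: (r + 6)(r + 5) = 0 ⇒ r = -6, -5 (distinct real).
General solution: y = C₁e^(-6x) + C₂e^(-5x).


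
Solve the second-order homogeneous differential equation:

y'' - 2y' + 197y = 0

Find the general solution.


Characteristic equation: r² - 2r + 197 = 0.
Discriminant is negative; roots r = 1 ± 14i (complex conjugate pair).
General solution uses e^(α x)(C₁ cos(β x) + C₂ sin(β x)): y = e^(x)(C₁cos(14x) + C₂sin(14x)).


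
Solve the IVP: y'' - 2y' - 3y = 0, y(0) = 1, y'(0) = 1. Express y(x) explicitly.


Characteristic roots of r² - 2r - 3 = 0 are -1, 3.
General solution y = c₁ e^(-x) + c₂ e^(3x).
Apply y(0) = 1: c₁ + c₂ = 1. Apply y'(0) = 1: -1 c₁ + 3 c₂ = 1.
Solve: c₁ = 1/2, c₂ = 1/2.
Particular solution: y = (1/2)e^(-x) + (1/2)e^(3x).


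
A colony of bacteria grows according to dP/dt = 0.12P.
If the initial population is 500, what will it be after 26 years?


The ODE dP/dt = 0.12P has solution P(t) = P(0)e^(0.12t).
Substitute P(0) = 500 and t = 26: P(26) = 500 e^(3.12) ≈ 11323.


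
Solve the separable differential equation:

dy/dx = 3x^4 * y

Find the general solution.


Separate variables: dy/y = 3x^4 dx.
Integrate: ln|y| = (3/5)x^5 + C₀.
Exponentiate: y = Ce^((3/5)x^5).


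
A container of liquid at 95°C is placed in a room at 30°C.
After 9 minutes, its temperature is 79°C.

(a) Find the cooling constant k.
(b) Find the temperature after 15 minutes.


Newton's law: T(t) = T_a + (T₀ - T_a)e^(-kt).
(a) Use T(9) = 79: (79 - 30)/(95 - 30) = e^(-k·9), so k = -ln(0.754)/9 ≈ 0.0314.
(b) Apply k to t = 15: T(15) = 30 + (65)e^(-0.471) ≈ 70.6°C.


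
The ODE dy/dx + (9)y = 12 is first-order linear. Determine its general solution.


P(x) = 9, Q(x) = 12; integrating factor μ = e^(9x).
(μ y)' = 12e^(9x) ⇒ μ y = (4/3)e^(9x) + C.
Divide by μ: y = 4/3 + Ce^(-9x).


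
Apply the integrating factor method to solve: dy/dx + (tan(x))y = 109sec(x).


P(x) = tan(x) ⇒ μ = e^(∫tan(x)dx) = sec(x).
(sec(x) y)' = 109sec²(x) ⇒ sec(x) y = 109tan(x) + C.
Multiply by cos(x): y = 109sin(x) + C·cos(x).


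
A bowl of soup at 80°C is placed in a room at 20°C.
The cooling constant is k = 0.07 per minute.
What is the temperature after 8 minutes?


Newton's law: dT/dt = -k(T - T_a) has solution T(t) = T_a + (T₀ - T_a)e^(-kt).
Plug in T_a = 20, T₀ = 80, k = 0.07, t = 8: T(8) = 20 + (60)e^(-0.56) ≈ 54.3°C.


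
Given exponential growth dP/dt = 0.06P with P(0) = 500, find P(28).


The ODE dP/dt = 0.06P has solution P(t) = P(0)e^(0.06t).
Substitute P(0) = 500 and t = 28: P(28) = 500 e^(1.68) ≈ 2683.


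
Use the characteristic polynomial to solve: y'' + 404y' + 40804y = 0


Characteristic equation: r² + 404r + 40804 = 0, i.e. (r + 202)² = 0.
Repeated root r = -202; include an x factor for the second linearly independent solution.
General solution: y = (C₁ + C₂x)e^(-202x).


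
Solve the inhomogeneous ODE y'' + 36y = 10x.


Homogeneous: r² + 36 = 0 ⇒ r = ±6i, y_h = C₁cos(6x) + C₂sin(6x).
Polynomial forcing; try y_p = Ax + B. Then y_p'' + 36 y_p = 36(Ax + B) = 10x, so B = 0 and A = 5/18.
General solution: y = C₁cos(6x) + C₂sin(6x) + (5/18)x.


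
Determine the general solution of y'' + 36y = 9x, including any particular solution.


Homogeneous: r² + 36 = 0 ⇒ r = ±6i, y_h = C₁cos(6x) + C₂sin(6x).
Polynomial forcing; try y_p = Ax + B. Then y_p'' + 36 y_p = 36(Ax + B) = 9x, so B = 0 and A = 1/4.
General solution: y = C₁cos(6x) + C₂sin(6x) + (1/4)x.


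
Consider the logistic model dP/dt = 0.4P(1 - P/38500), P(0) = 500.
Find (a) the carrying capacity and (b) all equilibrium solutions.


Logistic ODE dP/dt = 0.4P(1 - P/38500) has equilibria where dP/dt = 0, i.e. P = 0 or P = 38500.
The coefficient (1 - P/K) = 0 when P = K, identifying K = 38500 as the carrying capacity.
(a) K = 38500; (b) equilibria P = 0 and P = 38500.


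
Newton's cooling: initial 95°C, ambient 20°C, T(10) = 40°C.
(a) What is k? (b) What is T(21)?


Newton's law: T(t) = T_a + (T₀ - T_a)e^(-kt).
(a) Use T(10) = 40: (40 - 20)/(95 - 20) = e^(-k·10), so k = -ln(0.267)/10 ≈ 0.1322.
(b) Apply k to t = 21: T(21) = 20 + (75)e^(-2.776) ≈ 24.7°C.


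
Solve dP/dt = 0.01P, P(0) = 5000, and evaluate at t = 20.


The ODE dP/dt = 0.01P has solution P(t) = P(0)e^(0.01t).
Substitute P(0) = 5000 and t = 20: P(20) = 5000 e^(0.20) ≈ 6107.


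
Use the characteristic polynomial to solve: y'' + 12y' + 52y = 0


Characteristic equation: r² + 12r + 52 = 0.
Discriminant is negative; roots r = -6 ± 4i (complex conjugate pair).
General solution uses e^(α x)(C₁ cos(β x) + C₂ sin(β x)): y = e^(-6x)(C₁cos(4x) + C₂sin(4x)).


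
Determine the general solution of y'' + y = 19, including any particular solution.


Homogeneous part: r² + 1 = 0 ⇒ r = ±1i, so y_h = C₁cos(x) + C₂sin(x).
Try constant y_p = A; plug in: 1A = 19 ⇒ A = 19.
General solution: y = C₁cos(x) + C₂sin(x) + 19.


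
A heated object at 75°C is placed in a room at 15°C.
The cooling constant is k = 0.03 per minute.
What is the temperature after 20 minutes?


Newton's law: dT/dt = -k(T - T_a) has solution T(t) = T_a + (T₀ - T_a)e^(-kt).
Plug in T_a = 15, T₀ = 75, k = 0.03, t = 20: T(20) = 15 + (60)e^(-0.60) ≈ 47.9°C.


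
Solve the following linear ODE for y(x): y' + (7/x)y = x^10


P(x) = 7/x ⇒ μ = x^7.
(x^7 y)' = x^7·x^10 = x^17.
Integrate: x^7 y = x^18/(18) + C.
Solve for y: y = (1/18)x^11 + C/x^7.


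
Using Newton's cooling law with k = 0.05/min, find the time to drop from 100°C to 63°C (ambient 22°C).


From T(t) = T_a + (T₀ - T_a)e^(-kt), set T(t) = 63:
(63 - 22) / (100 - 22) = e^(-0.05t), so t = -ln(0.526)/0.05 ≈ 12.9 minutes.


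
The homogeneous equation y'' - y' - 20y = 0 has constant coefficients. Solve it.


Characteristic equation: r² - r - 20 = 0.
Factor: (r + 4)(r - 5) = 0 ⇒ r = -4, 5 (distinct real).
General solution: y = C₁e^(-4x) + C₂e^(5x).


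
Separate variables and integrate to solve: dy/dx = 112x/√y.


Separate: √y dy = 112x dx.
Integrate: (2/3)y^(3/2) = 56x² + C.


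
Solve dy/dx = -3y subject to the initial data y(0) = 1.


General solution of y' = -3y is y = Ce^(-3x).
Apply y(0) = 1: C = 1.
Particular solution: y = e^(-3x).


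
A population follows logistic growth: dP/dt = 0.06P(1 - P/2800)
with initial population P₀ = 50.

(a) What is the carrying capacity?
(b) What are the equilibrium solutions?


Logistic ODE dP/dt = 0.06P(1 - P/2800) has equilibria where dP/dt = 0, i.e. P = 0 or P = 2800.
The coefficient (1 - P/K) = 0 when P = K, identifying K = 2800 as the carrying capacity.
(a) K = 2800; (b) equilibria P = 0 and P = 2800.


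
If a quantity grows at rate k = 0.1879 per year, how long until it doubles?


Exponential growth: P(t) = P₀ e^(0.1879t). Set P(t)/P₀ = 2: e^(0.1879t) = 2.
Solve: t = ln(2)/0.1879 ≈ 3.69 years.


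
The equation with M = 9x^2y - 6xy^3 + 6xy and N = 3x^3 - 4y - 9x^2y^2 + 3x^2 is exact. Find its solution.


Check exactness: ∂M/∂y = 9x^2 - 18xy^2 + 6x and ∂N/∂x = 9x^2 - 18xy^2 + 6x; equal, so the equation is exact.
Integrate M with respect to x (treating y as constant): ∫M dx = 3x^3y - 3x^2y^3 + 3x^2y + h(y).
Differentiate w.r.t. y and set equal to N: the x-dependent terms already match, leaving h'(y) = -4y. Integrate: h(y) = -2y^2.
So F(x,y) = 3x^3y - 2y^2 - 3x^2y^3 + 3x^2y.
General solution: 3x^3y - 2y^2 - 3x^2y^3 + 3x^2y = C.


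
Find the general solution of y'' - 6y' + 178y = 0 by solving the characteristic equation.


Characteristic equation: r² - 6r + 178 = 0.
Discriminant is negative; roots r = 3 ± 13i (complex conjugate pair).
General solution uses e^(α x)(C₁ cos(β x) + C₂ sin(β x)): y = e^(3x)(C₁cos(13x) + C₂sin(13x)).


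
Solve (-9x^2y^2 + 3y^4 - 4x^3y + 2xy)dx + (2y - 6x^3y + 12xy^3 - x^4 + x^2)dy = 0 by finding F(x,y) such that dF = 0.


Check exactness: ∂M/∂y = -18x^2y + 12y^3 - 4x^3 + 2x and ∂N/∂x = -18x^2y + 12y^3 - 4x^3 + 2x; equal, so the equation is exact.
Integrate M with respect to x (treating y as constant): ∫M dx = -3x^3y^2 + 3xy^4 - x^4y + x^2y + h(y).
Differentiate w.r.t. y and set equal to N: the x-dependent terms already match, leaving h'(y) = 2y. Integrate: h(y) = y^2.
So F(x,y) = y^2 - 3x^3y^2 + 3xy^4 - x^4y + x^2y.
General solution: y^2 - 3x^3y^2 + 3xy^4 - x^4y + x^2y = C.


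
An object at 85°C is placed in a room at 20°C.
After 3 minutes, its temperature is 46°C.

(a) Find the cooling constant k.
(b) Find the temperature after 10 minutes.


Newton's law: T(t) = T_a + (T₀ - T_a)e^(-kt).
(a) Use T(3) = 46: (46 - 20)/(85 - 20) = e^(-k·3), so k = -ln(0.400)/3 ≈ 0.3054.
(b) Apply k to t = 10: T(10) = 20 + (65)e^(-3.054) ≈ 23.1°C.


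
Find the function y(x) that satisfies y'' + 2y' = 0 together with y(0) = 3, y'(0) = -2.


Characteristic roots of r² + 2r = 0 are -2, 0.
General solution y = c₁ e^(-2x) + c₂.
Apply y(0) = 3: c₁ + c₂ = 3. Apply y'(0) = -2: -2 c₁ + 0 c₂ = -2.
Solve: c₁ = 1, c₂ = 2.
Particular solution: y = e^(-2x) + 2.


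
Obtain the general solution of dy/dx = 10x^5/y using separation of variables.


Separate variables: y dy = 10x^5 dx.
Integrate both sides: y²/2 = (5/3)x^6 + C₀.
Multiply by 2: y² = (10/3)x^6 + C.


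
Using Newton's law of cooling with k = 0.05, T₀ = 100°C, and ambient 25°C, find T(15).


Newton's law: dT/dt = -k(T - T_a) has solution T(t) = T_a + (T₀ - T_a)e^(-kt).
Plug in T_a = 25, T₀ = 100, k = 0.05, t = 15: T(15) = 25 + (75)e^(-0.75) ≈ 60.4°C.


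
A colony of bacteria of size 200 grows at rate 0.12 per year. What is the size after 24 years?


The ODE dP/dt = 0.12P has solution P(t) = P(0)e^(0.12t).
Substitute P(0) = 200 and t = 24: P(24) = 200 e^(2.88) ≈ 3563.


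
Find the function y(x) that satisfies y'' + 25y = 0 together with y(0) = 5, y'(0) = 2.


Characteristic roots of r² + 25 = 0 are ±5i, so y = C₁cos(5x) + C₂sin(5x).
Apply y(0) = 5: C₁ = 5. Differentiate and apply y'(0) = 2: 5·C₂ = 2, so C₂ = 2/5.
Particular solution: y = 5cos(5x) + (2/5)sin(5x).


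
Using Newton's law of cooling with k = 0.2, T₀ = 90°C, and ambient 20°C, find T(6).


Newton's law: dT/dt = -k(T - T_a) has solution T(t) = T_a + (T₀ - T_a)e^(-kt).
Plug in T_a = 20, T₀ = 90, k = 0.2, t = 6: T(6) = 20 + (70)e^(-1.20) ≈ 41.1°C.


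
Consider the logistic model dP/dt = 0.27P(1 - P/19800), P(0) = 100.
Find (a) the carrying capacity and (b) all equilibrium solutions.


Logistic ODE dP/dt = 0.27P(1 - P/19800) has equilibria where dP/dt = 0, i.e. P = 0 or P = 19800.
The coefficient (1 - P/K) = 0 when P = K, identifying K = 19800 as the carrying capacity.
(a) K = 19800; (b) equilibria P = 0 and P = 19800.


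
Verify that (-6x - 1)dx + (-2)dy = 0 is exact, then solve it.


Check exactness: ∂M/∂y = 0 and ∂N/∂x = 0; equal, so the equation is exact.
Integrate M with respect to x (treating y as constant): ∫M dx = -3x^2 - x + h(y).
Differentiate w.r.t. y and set equal to N: the x-dependent terms already match, leaving h'(y) = -2. Integrate: h(y) = -2y.
So F(x,y) = -3x^2 - x - 2y.
General solution: -3x^2 - x - 2y = C.


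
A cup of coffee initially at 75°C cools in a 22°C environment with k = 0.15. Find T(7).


Newton's law: dT/dt = -k(T - T_a) has solution T(t) = T_a + (T₀ - T_a)e^(-kt).
Plug in T_a = 22, T₀ = 75, k = 0.15, t = 7: T(7) = 22 + (53)e^(-1.05) ≈ 40.5°C.


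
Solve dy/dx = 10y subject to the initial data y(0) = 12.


General solution of y' = 10y is y = Ce^(10x).
Apply y(0) = 12: C = 12.
Particular solution: y = 12e^(10x).


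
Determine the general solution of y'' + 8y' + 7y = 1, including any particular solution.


Characteristic roots of r² + 8r + 7 = 0 are -1, -7.
y_h = C₁e^(-x) + C₂e^(-7x).
Constant forcing; try y_p = A. Then 7A = 1 ⇒ A = 1/7.
General solution: y = C₁e^(-x) + C₂e^(-7x) + 1/7.


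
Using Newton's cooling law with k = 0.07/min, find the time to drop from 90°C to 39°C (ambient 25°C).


From T(t) = T_a + (T₀ - T_a)e^(-kt), set T(t) = 39:
(39 - 25) / (90 - 25) = e^(-0.07t), so t = -ln(0.215)/0.07 ≈ 21.9 minutes.


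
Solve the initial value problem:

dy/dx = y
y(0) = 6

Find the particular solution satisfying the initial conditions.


General solution of y' = y is y = Ce^(x).
Apply y(0) = 6: C = 6.
Particular solution: y = 6e^(x).


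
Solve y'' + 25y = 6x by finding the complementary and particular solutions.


Homogeneous: r² + 25 = 0 ⇒ r = ±5i, y_h = C₁cos(5x) + C₂sin(5x).
Polynomial forcing; try y_p = Ax + B. Then y_p'' + 25 y_p = 25(Ax + B) = 6x, so B = 0 and A = 6/25.
General solution: y = C₁cos(5x) + C₂sin(5x) + (6/25)x.


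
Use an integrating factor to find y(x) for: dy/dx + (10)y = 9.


P(x) = 10, Q(x) = 9; integrating factor μ = e^(10x).
(μ y)' = 9e^(10x) ⇒ μ y = (9/10)e^(10x) + C.
Divide by μ: y = 9/10 + Ce^(-10x).


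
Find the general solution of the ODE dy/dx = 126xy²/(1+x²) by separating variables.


Separate: dy/y² = 126x/(1+x²) dx.
Integrate LHS: ∫ dy/y² = -1/y.
Integrate RHS via u = 1+x²: 63ln(1+x²) + C.
Result: -1/y = 63ln(1+x²) + C.


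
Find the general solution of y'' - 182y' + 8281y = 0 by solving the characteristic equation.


Characteristic equation: r² - 182r + 8281 = 0, i.e. (r - 91)² = 0.
Repeated root r = 91; include an x factor for the second linearly independent solution.
General solution: y = (C₁ + C₂x)e^(91x).


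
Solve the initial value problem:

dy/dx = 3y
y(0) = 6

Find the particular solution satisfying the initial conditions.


General solution of y' = 3y is y = Ce^(3x).
Apply y(0) = 6: C = 6.
Particular solution: y = 6e^(3x).


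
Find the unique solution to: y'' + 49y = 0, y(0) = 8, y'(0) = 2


Characteristic roots of r² + 49 = 0 are ±7i, so y = C₁cos(7x) + C₂sin(7x).
Apply y(0) = 8: C₁ = 8. Differentiate and apply y'(0) = 2: 7·C₂ = 2, so C₂ = 2/7.
Particular solution: y = 8cos(7x) + (2/7)sin(7x).


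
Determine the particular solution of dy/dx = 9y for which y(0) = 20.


General solution of y' = 9y is y = Ce^(9x).
Apply y(0) = 20: C = 20.
Particular solution: y = 20e^(9x).


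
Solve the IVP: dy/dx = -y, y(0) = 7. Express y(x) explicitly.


General solution of y' = -y is y = Ce^(-x).
Apply y(0) = 7: C = 7.
Particular solution: y = 7e^(-x).


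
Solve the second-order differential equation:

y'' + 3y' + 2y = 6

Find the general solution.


Characteristic roots of r² + 3r + 2 = 0 are -2, -1.
y_h = C₁e^(-2x) + C₂e^(-x).
Constant forcing; try y_p = A. Then 2A = 6 ⇒ A = 3.
General solution: y = C₁e^(-2x) + C₂e^(-x) + 3.


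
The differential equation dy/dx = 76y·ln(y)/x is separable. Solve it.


Separate: dy/[y ln(y)] = 76 dx/x.
Substitute u = ln(y): du/u = 76 dx/x.
Integrate: ln|ln(y)| = 76ln|x| + C₀, hence ln(y) = C·x^76.


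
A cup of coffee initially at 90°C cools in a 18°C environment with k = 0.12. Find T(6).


Newton's law: dT/dt = -k(T - T_a) has solution T(t) = T_a + (T₀ - T_a)e^(-kt).
Plug in T_a = 18, T₀ = 90, k = 0.12, t = 6: T(6) = 18 + (72)e^(-0.72) ≈ 53.0°C.


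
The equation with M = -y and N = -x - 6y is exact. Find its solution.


Check exactness: ∂M/∂y = -1 and ∂N/∂x = -1; equal, so the equation is exact.
Integrate M with respect to x (treating y as constant): ∫M dx = -xy + h(y).
Differentiate w.r.t. y and set equal to N: the x-dependent terms already match, leaving h'(y) = -6y. Integrate: h(y) = -3y^2.
So F(x,y) = -xy - 3y^2.
General solution: -xy - 3y^2 = C.


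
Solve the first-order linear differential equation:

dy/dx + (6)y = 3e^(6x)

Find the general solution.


P(x) = 6 ⇒ μ = e^(6x).
(μ y)' = 3e^(12x) ⇒ μ y = (3/12)e^(12x) + C.
Divide by μ: y = (1/4)e^(6x) + Ce^(-6x).


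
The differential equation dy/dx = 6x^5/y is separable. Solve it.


Separate variables: y dy = 6x^5 dx.
Integrate both sides: y²/2 = x^6 + C₀.
Multiply by 2: y² = 2x^6 + C.


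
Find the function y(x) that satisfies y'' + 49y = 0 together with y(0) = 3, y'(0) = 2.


Characteristic roots of r² + 49 = 0 are ±7i, so y = C₁cos(7x) + C₂sin(7x).
Apply y(0) = 3: C₁ = 3. Differentiate and apply y'(0) = 2: 7·C₂ = 2, so C₂ = 2/7.
Particular solution: y = 3cos(7x) + (2/7)sin(7x).


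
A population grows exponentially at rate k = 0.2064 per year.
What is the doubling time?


Exponential growth: P(t) = P₀ e^(0.2064t). Set P(t)/P₀ = 2: e^(0.2064t) = 2.
Solve: t = ln(2)/0.2064 ≈ 3.36 years.


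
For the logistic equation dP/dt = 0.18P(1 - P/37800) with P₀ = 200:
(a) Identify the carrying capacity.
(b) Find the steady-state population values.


Logistic ODE dP/dt = 0.18P(1 - P/37800) has equilibria where dP/dt = 0, i.e. P = 0 or P = 37800.
The coefficient (1 - P/K) = 0 when P = K, identifying K = 37800 as the carrying capacity.
(a) K = 37800; (b) equilibria P = 0 and P = 37800.


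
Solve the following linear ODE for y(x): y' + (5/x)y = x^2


P(x) = 5/x ⇒ μ = x^5.
(x^5 y)' = x^7 ⇒ x^5 y = x^8/(8) + C.
Solve for y: y = (1/8)x^3 + C/x^5.


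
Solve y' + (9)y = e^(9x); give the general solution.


P(x) = 9 ⇒ μ = e^(9x).
(μ y)' = e^(18x) ⇒ μ y = (1/18)e^(18x) + C.
Divide by μ: y = (1/18)e^(9x) + Ce^(-9x).


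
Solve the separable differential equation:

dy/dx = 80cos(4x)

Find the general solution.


g(y) = 1, so integrate directly: y = ∫ 80cos(4x) dx = 20sin(4x) + C.


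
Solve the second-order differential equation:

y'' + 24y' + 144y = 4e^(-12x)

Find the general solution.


Characteristic polynomial (r + 12)² = 0; repeated root r = -12.
y_h = (C₁ + C₂x)e^(-12x). Forcing matches the repeated root (resonance), so try y_p = Ax² e^(-12x).
Substitute and solve for A: 2A = 4, so A = 2.
General solution: y = (C₁ + C₂x + 2x²)e^(-12x).


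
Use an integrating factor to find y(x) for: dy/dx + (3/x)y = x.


P(x) = 3/x ⇒ μ = x^3.
(x^3 y)' = x^4 ⇒ x^3 y = x^5/(5) + C.
Solve for y: y = (1/5)x^2 + C/x^3.


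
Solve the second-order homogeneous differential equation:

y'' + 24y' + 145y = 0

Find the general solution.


Characteristic equation: r² + 24r + 145 = 0.
Discriminant is negative; roots r = -12 ± 1i (complex conjugate pair).
General solution uses e^(α x)(C₁ cos(β x) + C₂ sin(β x)): y = e^(-12x)(C₁cos(x) + C₂sin(x)).


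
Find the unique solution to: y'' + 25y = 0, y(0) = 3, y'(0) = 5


Characteristic roots of r² + 25 = 0 are ±5i, so y = C₁cos(5x) + C₂sin(5x).
Apply y(0) = 3: C₁ = 3. Differentiate and apply y'(0) = 5: 5·C₂ = 5, so C₂ = 1.
Particular solution: y = 3cos(5x) + sin(5x).


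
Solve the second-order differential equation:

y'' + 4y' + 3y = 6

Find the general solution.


Characteristic roots of r² + 4r + 3 = 0 are -3, -1.
y_h = C₁e^(-3x) + C₂e^(-x).
Constant forcing; try y_p = A. Then 3A = 6 ⇒ A = 2.
General solution: y = C₁e^(-3x) + C₂e^(-x) + 2.


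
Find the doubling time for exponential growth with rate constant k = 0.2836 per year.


Exponential growth: P(t) = P₀ e^(0.2836t). Set P(t)/P₀ = 2: e^(0.2836t) = 2.
Solve: t = ln(2)/0.2836 ≈ 2.44 years.


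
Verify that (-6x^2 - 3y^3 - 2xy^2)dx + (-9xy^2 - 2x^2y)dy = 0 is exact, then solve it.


Check exactness: ∂M/∂y = -9y^2 - 4xy and ∂N/∂x = -9y^2 - 4xy; equal, so the equation is exact.
Integrate M with respect to x (treating y as constant): ∫M dx = -2x^3 - 3xy^3 - x^2y^2 + h(y).
Differentiate w.r.t. y and set equal to N: all terms match, so h'(y) = 0 and h is a constant absorbed into C.
General solution: -2x^3 - 3xy^3 - x^2y^2 = C.


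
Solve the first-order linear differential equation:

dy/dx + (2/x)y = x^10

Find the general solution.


P(x) = 2/x ⇒ μ = x^2.
(x^2 y)' = x^2·x^10 = x^12.
Integrate: x^2 y = x^13/(13) + C.
Solve for y: y = (1/13)x^11 + C/x^2.


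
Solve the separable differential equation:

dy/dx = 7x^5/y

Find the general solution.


Separate variables: y dy = 7x^5 dx.
Integrate both sides: y²/2 = (7/6)x^6 + C₀.
Multiply by 2: y² = (7/3)x^6 + C.


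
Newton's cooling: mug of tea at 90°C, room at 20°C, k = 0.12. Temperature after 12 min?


Newton's law: dT/dt = -k(T - T_a) has solution T(t) = T_a + (T₀ - T_a)e^(-kt).
Plug in T_a = 20, T₀ = 90, k = 0.12, t = 12: T(12) = 20 + (70)e^(-1.44) ≈ 36.6°C.


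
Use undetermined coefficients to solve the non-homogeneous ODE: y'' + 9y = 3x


Homogeneous: r² + 9 = 0 ⇒ r = ±3i, y_h = C₁cos(3x) + C₂sin(3x).
Polynomial forcing; try y_p = Ax + B. Then y_p'' + 9 y_p = 9(Ax + B) = 3x, so B = 0 and A = 1/3.
General solution: y = C₁cos(3x) + C₂sin(3x) + (1/3)x.


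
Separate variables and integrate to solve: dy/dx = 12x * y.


Separate variables: dy/y = 12x dx.
Integrate: ln|y| = 6x^2 + C₀.
Exponentiate: y = Ce^(6x^2).
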